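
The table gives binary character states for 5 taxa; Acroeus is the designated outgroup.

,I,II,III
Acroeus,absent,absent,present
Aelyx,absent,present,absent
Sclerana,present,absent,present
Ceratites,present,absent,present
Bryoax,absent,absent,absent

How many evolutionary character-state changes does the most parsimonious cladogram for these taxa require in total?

Character polarity is set by the outgroup: the derived state is whichever differs from the outgroup's state, so for III the derived state is 'absent', and for the remaining characters it is 'present'.
Only Ceratites and Sclerana show the derived state 'present' for I, supporting them as a clade.
II: derived state 'present' in Aelyx only — an autapomorphy, so it tells us nothing about relationships among taxa.
Only Aelyx and Bryoax show the derived state 'absent' for III, supporting them as a clade.
Most parsimonious ingroup topology: ((Aelyx,Bryoax),(Sclerana,Ceratites)).
Changes per character on this tree: I: 1; II: 1; III: 1.
Total = 3.

3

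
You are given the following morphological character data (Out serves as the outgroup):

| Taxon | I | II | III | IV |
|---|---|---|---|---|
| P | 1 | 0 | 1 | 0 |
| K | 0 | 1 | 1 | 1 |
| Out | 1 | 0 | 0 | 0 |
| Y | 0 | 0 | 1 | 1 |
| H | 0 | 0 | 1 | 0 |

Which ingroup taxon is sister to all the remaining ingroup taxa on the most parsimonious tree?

Character polarity is set by the outgroup: the derived state is whichever differs from the outgroup's state, so for I the derived state is '0', and for the remaining characters it is '1'.
I: derived state '0' in H, K, and Y only — synapomorphy for {H, K, Y}.
II (derived state '1') is unique to K (autapomorphy; uninformative for grouping).
All ingroup taxa share the derived state '1' for III; it defines the ingroup but does not resolve relationships within it.
IV: derived state '1' in K and Y only — synapomorphy for {K, Y}.
Most parsimonious ingroup topology: (P,((Y,K),H)).
P is sister to the clade containing all other ingroup taxa, so it is the earliest-diverging (most basal) ingroup lineage.

P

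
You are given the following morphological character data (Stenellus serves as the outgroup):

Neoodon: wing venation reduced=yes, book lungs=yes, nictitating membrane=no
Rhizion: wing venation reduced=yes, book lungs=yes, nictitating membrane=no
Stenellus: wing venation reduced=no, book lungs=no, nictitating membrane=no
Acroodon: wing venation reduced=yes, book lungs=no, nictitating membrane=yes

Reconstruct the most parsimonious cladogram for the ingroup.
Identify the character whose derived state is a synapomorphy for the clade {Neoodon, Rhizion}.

book lungs

The outgroup has state 'no' for every character, so 'yes' is the derived state throughout.
wing venation reduced (derived state 'yes') is shared by all ingroup taxa — unites the whole ingroup.
Only Neoodon and Rhizion show the derived state 'yes' for book lungs, supporting them as a clade.
nictitating membrane (derived state 'yes') is unique to Acroodon (autapomorphy; uninformative for grouping).
Most parsimonious ingroup topology: (Acroodon,(Rhizion,Neoodon)).
The clade {Neoodon, Rhizion} is supported by book lungs: its derived state 'yes' occurs in exactly those taxa and in no other taxon (including the outgroup).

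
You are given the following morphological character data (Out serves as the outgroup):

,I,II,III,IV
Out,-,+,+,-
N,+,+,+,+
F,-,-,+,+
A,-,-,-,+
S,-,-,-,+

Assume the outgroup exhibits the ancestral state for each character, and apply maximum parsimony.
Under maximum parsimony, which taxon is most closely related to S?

Character polarity is set by the outgroup: the derived state is whichever differs from the outgroup's state, so for II, III the derived state is '-', and for the remaining characters it is '+'.
I: derived state '+' in N only — an autapomorphy, so it tells us nothing about relationships among taxa.
II (derived state '-') is shared by A, F, and S — a synapomorphy uniting that clade.
Only A and S show the derived state '-' for III, supporting them as a clade.
IV (derived state '+') is shared by all ingroup taxa — unites the whole ingroup.
Most parsimonious ingroup topology: (((A,S),F),N).
S and A form a cherry on this tree, so they are sister taxa.

A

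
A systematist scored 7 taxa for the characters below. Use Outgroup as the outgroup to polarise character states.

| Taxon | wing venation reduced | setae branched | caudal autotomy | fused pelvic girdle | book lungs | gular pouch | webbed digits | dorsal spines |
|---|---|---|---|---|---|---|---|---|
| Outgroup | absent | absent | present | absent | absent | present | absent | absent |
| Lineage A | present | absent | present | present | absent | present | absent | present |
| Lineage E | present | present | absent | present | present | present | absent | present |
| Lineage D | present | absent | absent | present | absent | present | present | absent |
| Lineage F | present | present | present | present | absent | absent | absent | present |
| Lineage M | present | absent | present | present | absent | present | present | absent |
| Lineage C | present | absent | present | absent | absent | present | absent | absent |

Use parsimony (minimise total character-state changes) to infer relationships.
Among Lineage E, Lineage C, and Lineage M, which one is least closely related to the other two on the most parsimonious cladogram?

Lineage C

Character polarity is set by the outgroup: the derived state is whichever differs from the outgroup's state, so for caudal autotomy, gular pouch the derived state is 'absent', and for the remaining characters it is 'present'.
All ingroup taxa share the derived state 'present' for wing venation reduced; it defines the ingroup but does not resolve relationships within it.
Only Lineage E and Lineage F show the derived state 'present' for setae branched, supporting them as a clade.
caudal autotomy groups Lineage D and Lineage E, which is incompatible with the clades supported by the remaining characters; treating it as convergent (homoplasy) costs fewer steps than any alternative tree.
Only Lineage A, Lineage D, Lineage E, Lineage F, and Lineage M show the derived state 'present' for fused pelvic girdle, supporting them as a clade.
book lungs: derived state 'present' in Lineage E only — an autapomorphy, so it tells us nothing about relationships among taxa.
gular pouch: derived state 'absent' in Lineage F only — an autapomorphy, so it tells us nothing about relationships among taxa.
webbed digits (derived state 'present') is shared by Lineage D and Lineage M — a synapomorphy uniting that clade.
Only Lineage A, Lineage E, and Lineage F show the derived state 'present' for dorsal spines, supporting them as a clade.
Most parsimonious ingroup topology: (((Lineage A,(Lineage E,Lineage F)),(Lineage D,Lineage M)),Lineage C).
Lineage M and Lineage E share a more recent common ancestor with each other than either does with Lineage C, so Lineage C is the least closely related of the three.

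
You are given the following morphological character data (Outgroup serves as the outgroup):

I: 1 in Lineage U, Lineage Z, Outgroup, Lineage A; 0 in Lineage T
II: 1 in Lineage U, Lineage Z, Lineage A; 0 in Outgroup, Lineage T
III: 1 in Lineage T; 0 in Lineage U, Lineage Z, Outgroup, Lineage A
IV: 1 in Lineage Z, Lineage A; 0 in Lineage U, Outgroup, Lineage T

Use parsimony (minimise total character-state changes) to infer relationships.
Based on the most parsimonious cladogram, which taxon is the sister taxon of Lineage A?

Character polarity is set by the outgroup: the derived state is whichever differs from the outgroup's state, so for I the derived state is '0', and for the remaining characters it is '1'.
I: derived state '0' in Lineage T only — an autapomorphy, so it tells us nothing about relationships among taxa.
II (derived state '1') is shared by Lineage A, Lineage U, and Lineage Z — a synapomorphy uniting that clade.
III (derived state '1') is unique to Lineage T (autapomorphy; uninformative for grouping).
IV (derived state '1') is shared by Lineage A and Lineage Z — a synapomorphy uniting that clade.
Most parsimonious ingroup topology: (Lineage T,(Lineage U,(Lineage A,Lineage Z))).
Lineage A and Lineage Z form a cherry on this tree, so they are sister taxa.

Lineage Z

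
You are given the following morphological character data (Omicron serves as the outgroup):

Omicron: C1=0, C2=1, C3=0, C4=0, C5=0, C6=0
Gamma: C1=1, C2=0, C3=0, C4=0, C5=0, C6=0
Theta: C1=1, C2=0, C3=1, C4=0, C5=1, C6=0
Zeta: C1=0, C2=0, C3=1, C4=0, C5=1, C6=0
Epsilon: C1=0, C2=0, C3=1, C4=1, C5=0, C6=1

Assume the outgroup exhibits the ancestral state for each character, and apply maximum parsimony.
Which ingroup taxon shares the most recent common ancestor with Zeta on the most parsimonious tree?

Character polarity is set by the outgroup: the derived state is whichever differs from the outgroup's state, so for C2 the derived state is '0', and for the remaining characters it is '1'.
C1 (state '1') occurs in Gamma and Theta but conflicts with the nesting implied by the other characters — most parsimoniously interpreted as homoplasy.
All ingroup taxa share the derived state '0' for C2; it defines the ingroup but does not resolve relationships within it.
C3: derived state '1' in Epsilon, Theta, and Zeta only — synapomorphy for {Epsilon, Theta, Zeta}.
C4 (derived state '1') is unique to Epsilon (autapomorphy; uninformative for grouping).
Only Theta and Zeta show the derived state '1' for C5, supporting them as a clade.
C6 (derived state '1') is unique to Epsilon (autapomorphy; uninformative for grouping).
Most parsimonious ingroup topology: (Gamma,((Theta,Zeta),Epsilon)).
Zeta and Theta form a cherry on this tree, so they are sister taxa.

Theta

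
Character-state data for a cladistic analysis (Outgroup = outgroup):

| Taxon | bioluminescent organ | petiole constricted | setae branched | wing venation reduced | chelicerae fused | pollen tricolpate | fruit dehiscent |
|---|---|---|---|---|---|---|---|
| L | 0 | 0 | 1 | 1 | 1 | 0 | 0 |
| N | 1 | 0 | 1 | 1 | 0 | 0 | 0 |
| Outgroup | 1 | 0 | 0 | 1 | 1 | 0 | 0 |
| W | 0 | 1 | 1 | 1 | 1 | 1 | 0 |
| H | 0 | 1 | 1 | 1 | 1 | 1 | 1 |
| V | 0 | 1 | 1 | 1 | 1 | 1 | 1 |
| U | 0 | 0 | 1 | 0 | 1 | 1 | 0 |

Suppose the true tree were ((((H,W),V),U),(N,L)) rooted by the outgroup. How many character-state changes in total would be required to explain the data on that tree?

Map each character onto ((((H,W),V),U),(N,L)) (rooted by Outgroup) and count the minimum state changes it requires (Fitch parsimony):
bioluminescent organ: 2; petiole constricted: 1; setae branched: 1; wing venation reduced: 1; chelicerae fused: 1; pollen tricolpate: 1; fruit dehiscent: 2.
Total tree length = 9.

9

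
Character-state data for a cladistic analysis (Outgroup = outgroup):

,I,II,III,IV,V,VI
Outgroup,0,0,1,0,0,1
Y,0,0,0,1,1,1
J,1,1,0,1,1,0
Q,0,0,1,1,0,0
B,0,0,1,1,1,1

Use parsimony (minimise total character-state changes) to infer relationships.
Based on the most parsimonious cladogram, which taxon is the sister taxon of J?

Y

Character polarity is set by the outgroup: the derived state is whichever differs from the outgroup's state, so for III, VI the derived state is '0', and for the remaining characters it is '1'.
I (derived state '1') is unique to J (autapomorphy; uninformative for grouping).
II: derived state '1' in J only — an autapomorphy, so it tells us nothing about relationships among taxa.
Only J and Y show the derived state '0' for III, supporting them as a clade.
IV (derived state '1') is shared by all ingroup taxa — unites the whole ingroup.
Only B, J, and Y show the derived state '1' for V, supporting them as a clade.
VI (state '0') occurs in J and Q but conflicts with the nesting implied by the other characters — most parsimoniously interpreted as homoplasy.
Most parsimonious ingroup topology: (((Y,J),B),Q).
J and Y form a cherry on this tree, so they are sister taxa.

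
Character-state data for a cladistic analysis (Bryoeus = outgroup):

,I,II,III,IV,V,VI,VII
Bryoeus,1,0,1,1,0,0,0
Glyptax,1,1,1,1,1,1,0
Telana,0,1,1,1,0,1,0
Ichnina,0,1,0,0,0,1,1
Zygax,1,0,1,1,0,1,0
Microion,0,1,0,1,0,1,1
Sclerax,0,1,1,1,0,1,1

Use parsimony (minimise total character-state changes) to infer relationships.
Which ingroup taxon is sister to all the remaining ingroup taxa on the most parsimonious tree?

Zygax

Character polarity is set by the outgroup: the derived state is whichever differs from the outgroup's state, so for I, III, IV the derived state is '0', and for the remaining characters it is '1'.
I: derived state '0' in Ichnina, Microion, Sclerax, and Telana only — synapomorphy for {Ichnina, Microion, Sclerax, Telana}.
II: derived state '1' in Glyptax, Ichnina, Microion, Sclerax, and Telana only — synapomorphy for {Glyptax, Ichnina, Microion, Sclerax, Telana}.
III (derived state '0') is shared by Ichnina and Microion — a synapomorphy uniting that clade.
IV: derived state '0' in Ichnina only — an autapomorphy, so it tells us nothing about relationships among taxa.
V (derived state '1') is unique to Glyptax (autapomorphy; uninformative for grouping).
All ingroup taxa share the derived state '1' for VI; it defines the ingroup but does not resolve relationships within it.
VII: derived state '1' in Ichnina, Microion, and Sclerax only — synapomorphy for {Ichnina, Microion, Sclerax}.
Most parsimonious ingroup topology: (((((Microion,Ichnina),Sclerax),Telana),Glyptax),Zygax).
Zygax is sister to the clade containing all other ingroup taxa, so it is the earliest-diverging (most basal) ingroup lineage.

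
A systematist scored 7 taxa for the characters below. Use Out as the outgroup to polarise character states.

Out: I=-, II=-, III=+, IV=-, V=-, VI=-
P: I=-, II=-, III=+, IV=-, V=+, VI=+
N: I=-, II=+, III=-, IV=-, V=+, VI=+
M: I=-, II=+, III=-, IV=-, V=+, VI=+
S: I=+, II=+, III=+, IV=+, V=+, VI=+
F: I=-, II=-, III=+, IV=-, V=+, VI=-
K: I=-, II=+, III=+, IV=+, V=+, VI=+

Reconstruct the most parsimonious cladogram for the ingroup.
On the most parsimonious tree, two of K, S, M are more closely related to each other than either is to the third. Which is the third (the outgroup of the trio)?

Character polarity is set by the outgroup: the derived state is whichever differs from the outgroup's state, so for III the derived state is '-', and for the remaining characters it is '+'.
I (derived state '+') is unique to S (autapomorphy; uninformative for grouping).
Only K, M, N, and S show the derived state '+' for II, supporting them as a clade.
III (derived state '-') is shared by M and N — a synapomorphy uniting that clade.
IV: derived state '+' in K and S only — synapomorphy for {K, S}.
V (derived state '+') is shared by all ingroup taxa — unites the whole ingroup.
VI (derived state '+') is shared by K, M, N, P, and S — a synapomorphy uniting that clade.
Most parsimonious ingroup topology: ((P,((N,M),(S,K))),F).
S and K share a more recent common ancestor with each other than either does with M, so M is the least closely related of the three.

M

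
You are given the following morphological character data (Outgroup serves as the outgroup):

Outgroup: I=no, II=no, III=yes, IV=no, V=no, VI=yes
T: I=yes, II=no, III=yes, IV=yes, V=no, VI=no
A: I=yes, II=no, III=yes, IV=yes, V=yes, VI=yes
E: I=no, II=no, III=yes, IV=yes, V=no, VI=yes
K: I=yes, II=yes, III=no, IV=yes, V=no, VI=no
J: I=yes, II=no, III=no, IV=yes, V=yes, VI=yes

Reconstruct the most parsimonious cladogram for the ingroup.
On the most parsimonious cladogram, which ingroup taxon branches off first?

E

Character polarity is set by the outgroup: the derived state is whichever differs from the outgroup's state, so for III, VI the derived state is 'no', and for the remaining characters it is 'yes'.
Only A, J, K, and T show the derived state 'yes' for I, supporting them as a clade.
II (derived state 'yes') is unique to K (autapomorphy; uninformative for grouping).
III (state 'no') occurs in J and K but conflicts with the nesting implied by the other characters — most parsimoniously interpreted as homoplasy.
All ingroup taxa share the derived state 'yes' for IV; it defines the ingroup but does not resolve relationships within it.
Only A and J show the derived state 'yes' for V, supporting them as a clade.
VI: derived state 'no' in K and T only — synapomorphy for {K, T}.
Most parsimonious ingroup topology: (((T,K),(A,J)),E).
E is sister to the clade containing all other ingroup taxa, so it is the earliest-diverging (most basal) ingroup lineage.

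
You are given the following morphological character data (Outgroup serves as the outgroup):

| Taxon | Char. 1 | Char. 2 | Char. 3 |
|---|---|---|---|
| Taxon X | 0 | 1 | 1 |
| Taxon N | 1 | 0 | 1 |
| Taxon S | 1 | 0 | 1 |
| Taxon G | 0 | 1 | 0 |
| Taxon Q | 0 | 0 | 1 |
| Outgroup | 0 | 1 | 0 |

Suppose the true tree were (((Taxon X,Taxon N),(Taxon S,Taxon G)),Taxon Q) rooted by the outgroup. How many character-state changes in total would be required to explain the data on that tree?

7

Map each character onto (((Taxon X,Taxon N),(Taxon S,Taxon G)),Taxon Q) (rooted by Outgroup) and count the minimum state changes it requires (Fitch parsimony):
Char. 1: 2; Char. 2: 3; Char. 3: 2.
Total tree length = 7.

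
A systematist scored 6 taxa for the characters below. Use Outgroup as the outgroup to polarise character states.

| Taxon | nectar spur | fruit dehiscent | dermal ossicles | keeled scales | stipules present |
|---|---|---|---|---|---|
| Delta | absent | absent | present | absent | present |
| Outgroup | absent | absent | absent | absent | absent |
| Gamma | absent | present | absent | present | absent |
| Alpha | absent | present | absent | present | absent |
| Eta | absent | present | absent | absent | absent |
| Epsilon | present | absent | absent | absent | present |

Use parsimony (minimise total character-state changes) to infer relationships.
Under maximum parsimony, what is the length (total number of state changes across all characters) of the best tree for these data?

The outgroup has state 'absent' for every character, so 'present' is the derived state throughout.
nectar spur (derived state 'present') is unique to Epsilon (autapomorphy; uninformative for grouping).
Only Alpha, Eta, and Gamma show the derived state 'present' for fruit dehiscent, supporting them as a clade.
dermal ossicles: derived state 'present' in Delta only — an autapomorphy, so it tells us nothing about relationships among taxa.
Only Alpha and Gamma show the derived state 'present' for keeled scales, supporting them as a clade.
stipules present: derived state 'present' in Delta and Epsilon only — synapomorphy for {Delta, Epsilon}.
Most parsimonious ingroup topology: (((Alpha,Gamma),Eta),(Epsilon,Delta)).
Changes per character on this tree: nectar spur: 1; fruit dehiscent: 1; dermal ossicles: 1; keeled scales: 1; stipules present: 1.
Total = 5.

5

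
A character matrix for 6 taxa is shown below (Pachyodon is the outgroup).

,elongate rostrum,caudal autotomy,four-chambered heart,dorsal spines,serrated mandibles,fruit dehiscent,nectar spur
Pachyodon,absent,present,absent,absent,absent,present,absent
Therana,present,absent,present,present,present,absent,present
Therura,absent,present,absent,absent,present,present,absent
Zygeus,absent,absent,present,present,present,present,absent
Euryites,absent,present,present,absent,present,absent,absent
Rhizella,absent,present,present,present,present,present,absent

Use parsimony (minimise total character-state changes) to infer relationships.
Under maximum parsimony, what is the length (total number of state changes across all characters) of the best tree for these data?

8

Character polarity is set by the outgroup: the derived state is whichever differs from the outgroup's state, so for caudal autotomy, fruit dehiscent the derived state is 'absent', and for the remaining characters it is 'present'.
elongate rostrum: derived state 'present' in Therana only — an autapomorphy, so it tells us nothing about relationships among taxa.
Only Therana and Zygeus show the derived state 'absent' for caudal autotomy, supporting them as a clade.
Only Euryites, Rhizella, Therana, and Zygeus show the derived state 'present' for four-chambered heart, supporting them as a clade.
dorsal spines (derived state 'present') is shared by Rhizella, Therana, and Zygeus — a synapomorphy uniting that clade.
serrated mandibles (derived state 'present') is shared by all ingroup taxa — unites the whole ingroup.
fruit dehiscent (state 'absent') occurs in Euryites and Therana but conflicts with the nesting implied by the other characters — most parsimoniously interpreted as homoplasy.
nectar spur: derived state 'present' in Therana only — an autapomorphy, so it tells us nothing about relationships among taxa.
Most parsimonious ingroup topology: ((((Therana,Zygeus),Rhizella),Euryites),Therura).
Changes per character on this tree: elongate rostrum: 1; caudal autotomy: 1; four-chambered heart: 1; dorsal spines: 1; serrated mandibles: 1; fruit dehiscent: 2; nectar spur: 1.
Total = 8.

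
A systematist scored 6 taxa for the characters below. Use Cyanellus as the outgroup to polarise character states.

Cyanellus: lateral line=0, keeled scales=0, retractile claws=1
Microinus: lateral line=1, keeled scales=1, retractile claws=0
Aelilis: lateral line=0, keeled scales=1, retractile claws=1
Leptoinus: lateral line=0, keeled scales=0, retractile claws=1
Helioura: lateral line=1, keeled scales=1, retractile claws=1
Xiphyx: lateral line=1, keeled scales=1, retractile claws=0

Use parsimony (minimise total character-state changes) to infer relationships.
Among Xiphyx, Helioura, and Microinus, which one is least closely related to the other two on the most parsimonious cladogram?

Helioura

Character polarity is set by the outgroup: the derived state is whichever differs from the outgroup's state, so for retractile claws the derived state is '0', and for the remaining characters it is '1'.
Only Helioura, Microinus, and Xiphyx show the derived state '1' for lateral line, supporting them as a clade.
Only Aelilis, Helioura, Microinus, and Xiphyx show the derived state '1' for keeled scales, supporting them as a clade.
Only Microinus and Xiphyx show the derived state '0' for retractile claws, supporting them as a clade.
Most parsimonious ingroup topology: ((((Microinus,Xiphyx),Helioura),Aelilis),Leptoinus).
Xiphyx and Microinus share a more recent common ancestor with each other than either does with Helioura, so Helioura is the least closely related of the three.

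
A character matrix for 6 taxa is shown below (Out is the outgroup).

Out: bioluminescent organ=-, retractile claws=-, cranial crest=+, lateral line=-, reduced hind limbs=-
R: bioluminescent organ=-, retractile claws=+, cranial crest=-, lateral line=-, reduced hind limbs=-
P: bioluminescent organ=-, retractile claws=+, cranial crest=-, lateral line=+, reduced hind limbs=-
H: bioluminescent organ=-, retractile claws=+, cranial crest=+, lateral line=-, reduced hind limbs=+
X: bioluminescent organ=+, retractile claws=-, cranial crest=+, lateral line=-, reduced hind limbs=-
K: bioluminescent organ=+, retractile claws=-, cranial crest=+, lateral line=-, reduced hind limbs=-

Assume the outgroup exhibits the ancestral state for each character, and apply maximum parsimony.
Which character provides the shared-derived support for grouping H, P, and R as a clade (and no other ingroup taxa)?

Character polarity is set by the outgroup: the derived state is whichever differs from the outgroup's state, so for cranial crest the derived state is '-', and for the remaining characters it is '+'.
bioluminescent organ: derived state '+' in K and X only — synapomorphy for {K, X}.
retractile claws (derived state '+') is shared by H, P, and R — a synapomorphy uniting that clade.
cranial crest: derived state '-' in P and R only — synapomorphy for {P, R}.
lateral line (derived state '+') is unique to P (autapomorphy; uninformative for grouping).
reduced hind limbs (derived state '+') is unique to H (autapomorphy; uninformative for grouping).
Most parsimonious ingroup topology: (((R,P),H),(X,K)).
The clade {H, P, R} is supported by retractile claws: its derived state '+' occurs in exactly those taxa and in no other taxon (including the outgroup).

retractile claws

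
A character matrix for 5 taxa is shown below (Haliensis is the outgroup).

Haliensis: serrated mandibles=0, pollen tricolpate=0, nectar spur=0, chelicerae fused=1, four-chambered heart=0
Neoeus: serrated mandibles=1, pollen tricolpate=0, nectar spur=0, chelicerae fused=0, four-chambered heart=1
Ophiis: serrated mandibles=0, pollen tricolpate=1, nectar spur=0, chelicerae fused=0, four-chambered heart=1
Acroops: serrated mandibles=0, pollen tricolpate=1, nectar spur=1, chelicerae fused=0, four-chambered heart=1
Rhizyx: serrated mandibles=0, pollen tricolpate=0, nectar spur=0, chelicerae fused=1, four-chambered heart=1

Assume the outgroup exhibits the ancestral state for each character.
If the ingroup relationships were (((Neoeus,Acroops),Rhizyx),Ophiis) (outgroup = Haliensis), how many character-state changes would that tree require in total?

Map each character onto (((Neoeus,Acroops),Rhizyx),Ophiis) (rooted by Haliensis) and count the minimum state changes it requires (Fitch parsimony):
serrated mandibles: 1; pollen tricolpate: 2; nectar spur: 1; chelicerae fused: 2; four-chambered heart: 1.
Total tree length = 7.

7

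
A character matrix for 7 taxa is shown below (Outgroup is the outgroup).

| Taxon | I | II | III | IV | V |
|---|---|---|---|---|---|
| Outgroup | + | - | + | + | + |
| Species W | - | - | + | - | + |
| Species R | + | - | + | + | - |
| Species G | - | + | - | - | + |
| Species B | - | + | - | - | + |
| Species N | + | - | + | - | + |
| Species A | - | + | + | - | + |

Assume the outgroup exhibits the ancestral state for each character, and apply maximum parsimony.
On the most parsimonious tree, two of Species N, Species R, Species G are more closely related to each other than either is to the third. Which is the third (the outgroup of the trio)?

Species R

Character polarity is set by the outgroup: the derived state is whichever differs from the outgroup's state, so for I, III, IV, V the derived state is '-', and for the remaining characters it is '+'.
Only Species A, Species B, Species G, and Species W show the derived state '-' for I, supporting them as a clade.
II: derived state '+' in Species A, Species B, and Species G only — synapomorphy for {Species A, Species B, Species G}.
III (derived state '-') is shared by Species B and Species G — a synapomorphy uniting that clade.
Only Species A, Species B, Species G, Species N, and Species W show the derived state '-' for IV, supporting them as a clade.
V: derived state '-' in Species R only — an autapomorphy, so it tells us nothing about relationships among taxa.
Most parsimonious ingroup topology: (((Species W,((Species G,Species B),Species A)),Species N),Species R).
Species N and Species G share a more recent common ancestor with each other than either does with Species R, so Species R is the least closely related of the three.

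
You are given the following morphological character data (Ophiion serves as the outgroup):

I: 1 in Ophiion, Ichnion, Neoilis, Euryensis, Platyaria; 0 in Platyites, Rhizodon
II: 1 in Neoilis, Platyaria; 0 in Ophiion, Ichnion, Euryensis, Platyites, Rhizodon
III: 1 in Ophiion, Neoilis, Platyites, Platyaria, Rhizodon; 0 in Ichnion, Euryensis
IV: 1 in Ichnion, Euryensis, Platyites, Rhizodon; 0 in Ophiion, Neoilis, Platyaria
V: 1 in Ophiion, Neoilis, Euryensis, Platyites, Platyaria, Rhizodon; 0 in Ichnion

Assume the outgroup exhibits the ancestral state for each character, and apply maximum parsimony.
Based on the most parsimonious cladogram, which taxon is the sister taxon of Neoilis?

Platyaria

Character polarity is set by the outgroup: the derived state is whichever differs from the outgroup's state, so for I, III, V the derived state is '0', and for the remaining characters it is '1'.
I (derived state '0') is shared by Platyites and Rhizodon — a synapomorphy uniting that clade.
II (derived state '1') is shared by Neoilis and Platyaria — a synapomorphy uniting that clade.
III (derived state '0') is shared by Euryensis and Ichnion — a synapomorphy uniting that clade.
IV (derived state '1') is shared by Euryensis, Ichnion, Platyites, and Rhizodon — a synapomorphy uniting that clade.
V (derived state '0') is unique to Ichnion (autapomorphy; uninformative for grouping).
Most parsimonious ingroup topology: (((Ichnion,Euryensis),(Platyites,Rhizodon)),(Neoilis,Platyaria)).
Neoilis and Platyaria form a cherry on this tree, so they are sister taxa.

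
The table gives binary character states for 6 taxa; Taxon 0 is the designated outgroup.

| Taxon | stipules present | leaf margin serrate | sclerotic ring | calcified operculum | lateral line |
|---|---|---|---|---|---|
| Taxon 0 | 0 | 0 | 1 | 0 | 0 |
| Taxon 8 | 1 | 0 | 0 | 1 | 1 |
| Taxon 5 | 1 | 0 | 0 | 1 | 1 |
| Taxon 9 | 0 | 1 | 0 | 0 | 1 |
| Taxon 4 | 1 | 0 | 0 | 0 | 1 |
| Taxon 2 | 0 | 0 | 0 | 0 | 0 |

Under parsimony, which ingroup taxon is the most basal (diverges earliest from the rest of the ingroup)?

Taxon 2

Character polarity is set by the outgroup: the derived state is whichever differs from the outgroup's state, so for sclerotic ring the derived state is '0', and for the remaining characters it is '1'.
stipules present: derived state '1' in Taxon 4, Taxon 5, and Taxon 8 only — synapomorphy for {Taxon 4, Taxon 5, Taxon 8}.
leaf margin serrate (derived state '1') is unique to Taxon 9 (autapomorphy; uninformative for grouping).
All ingroup taxa share the derived state '0' for sclerotic ring; it defines the ingroup but does not resolve relationships within it.
calcified operculum: derived state '1' in Taxon 5 and Taxon 8 only — synapomorphy for {Taxon 5, Taxon 8}.
Only Taxon 4, Taxon 5, Taxon 8, and Taxon 9 show the derived state '1' for lateral line, supporting them as a clade.
Most parsimonious ingroup topology: ((((Taxon 8,Taxon 5),Taxon 4),Taxon 9),Taxon 2).
Taxon 2 is sister to the clade containing all other ingroup taxa, so it is the earliest-diverging (most basal) ingroup lineage.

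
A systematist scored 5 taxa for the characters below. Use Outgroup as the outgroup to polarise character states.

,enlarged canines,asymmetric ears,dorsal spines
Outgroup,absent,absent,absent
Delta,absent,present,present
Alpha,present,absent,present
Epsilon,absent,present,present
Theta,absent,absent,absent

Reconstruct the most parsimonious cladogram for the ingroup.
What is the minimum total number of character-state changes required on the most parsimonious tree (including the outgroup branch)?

3

The outgroup has state 'absent' for every character, so 'present' is the derived state throughout.
enlarged canines (derived state 'present') is unique to Alpha (autapomorphy; uninformative for grouping).
asymmetric ears: derived state 'present' in Delta and Epsilon only — synapomorphy for {Delta, Epsilon}.
Only Alpha, Delta, and Epsilon show the derived state 'present' for dorsal spines, supporting them as a clade.
Most parsimonious ingroup topology: (((Delta,Epsilon),Alpha),Theta).
Changes per character on this tree: enlarged canines: 1; asymmetric ears: 1; dorsal spines: 1.
Total = 3.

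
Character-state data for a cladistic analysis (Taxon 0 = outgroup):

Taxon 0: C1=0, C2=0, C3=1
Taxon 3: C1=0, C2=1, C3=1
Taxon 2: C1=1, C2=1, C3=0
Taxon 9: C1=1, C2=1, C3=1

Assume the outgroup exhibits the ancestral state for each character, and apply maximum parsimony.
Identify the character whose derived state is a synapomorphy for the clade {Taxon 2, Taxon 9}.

C1

Character polarity is set by the outgroup: the derived state is whichever differs from the outgroup's state, so for C3 the derived state is '0', and for the remaining characters it is '1'.
Only Taxon 2 and Taxon 9 show the derived state '1' for C1, supporting them as a clade.
All ingroup taxa share the derived state '1' for C2; it defines the ingroup but does not resolve relationships within it.
C3 (derived state '0') is unique to Taxon 2 (autapomorphy; uninformative for grouping).
Most parsimonious ingroup topology: ((Taxon 2,Taxon 9),Taxon 3).
The clade {Taxon 2, Taxon 9} is supported by C1: its derived state '1' occurs in exactly those taxa and in no other taxon (including the outgroup).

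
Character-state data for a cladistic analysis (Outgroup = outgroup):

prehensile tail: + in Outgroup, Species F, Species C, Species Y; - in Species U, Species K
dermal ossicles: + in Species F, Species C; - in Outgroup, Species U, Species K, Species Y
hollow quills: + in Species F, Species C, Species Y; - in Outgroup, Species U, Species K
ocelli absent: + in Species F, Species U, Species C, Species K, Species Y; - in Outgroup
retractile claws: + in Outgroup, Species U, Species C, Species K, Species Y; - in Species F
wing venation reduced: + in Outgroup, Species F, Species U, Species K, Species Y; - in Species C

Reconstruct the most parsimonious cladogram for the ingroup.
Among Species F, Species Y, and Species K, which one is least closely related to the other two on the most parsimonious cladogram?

Character polarity is set by the outgroup: the derived state is whichever differs from the outgroup's state, so for prehensile tail, retractile claws, wing venation reduced the derived state is '-', and for the remaining characters it is '+'.
Only Species K and Species U show the derived state '-' for prehensile tail, supporting them as a clade.
dermal ossicles: derived state '+' in Species C and Species F only — synapomorphy for {Species C, Species F}.
hollow quills (derived state '+') is shared by Species C, Species F, and Species Y — a synapomorphy uniting that clade.
ocelli absent (derived state '+') is shared by all ingroup taxa — unites the whole ingroup.
retractile claws (derived state '-') is unique to Species F (autapomorphy; uninformative for grouping).
wing venation reduced: derived state '-' in Species C only — an autapomorphy, so it tells us nothing about relationships among taxa.
Most parsimonious ingroup topology: (((Species F,Species C),Species Y),(Species U,Species K)).
Species F and Species Y share a more recent common ancestor with each other than either does with Species K, so Species K is the least closely related of the three.

Species K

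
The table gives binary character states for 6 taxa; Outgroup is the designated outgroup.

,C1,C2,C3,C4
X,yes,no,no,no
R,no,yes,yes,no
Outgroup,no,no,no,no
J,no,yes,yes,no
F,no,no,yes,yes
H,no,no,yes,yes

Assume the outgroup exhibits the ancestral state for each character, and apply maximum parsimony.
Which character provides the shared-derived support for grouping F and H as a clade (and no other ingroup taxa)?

The outgroup has state 'no' for every character, so 'yes' is the derived state throughout.
C1: derived state 'yes' in X only — an autapomorphy, so it tells us nothing about relationships among taxa.
Only J and R show the derived state 'yes' for C2, supporting them as a clade.
Only F, H, J, and R show the derived state 'yes' for C3, supporting them as a clade.
Only F and H show the derived state 'yes' for C4, supporting them as a clade.
Most parsimonious ingroup topology: (((H,F),(R,J)),X).
The clade {F, H} is supported by C4: its derived state 'yes' occurs in exactly those taxa and in no other taxon (including the outgroup).

C4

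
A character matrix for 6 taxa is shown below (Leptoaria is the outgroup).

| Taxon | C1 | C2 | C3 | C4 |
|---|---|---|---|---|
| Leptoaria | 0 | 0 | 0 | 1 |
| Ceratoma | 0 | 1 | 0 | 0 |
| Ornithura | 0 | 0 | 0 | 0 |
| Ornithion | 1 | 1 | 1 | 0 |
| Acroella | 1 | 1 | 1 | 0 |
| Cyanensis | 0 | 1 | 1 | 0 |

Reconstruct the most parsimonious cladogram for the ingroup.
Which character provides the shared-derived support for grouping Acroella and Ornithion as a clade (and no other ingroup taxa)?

Character polarity is set by the outgroup: the derived state is whichever differs from the outgroup's state, so for C4 the derived state is '0', and for the remaining characters it is '1'.
C1 (derived state '1') is shared by Acroella and Ornithion — a synapomorphy uniting that clade.
C2: derived state '1' in Acroella, Ceratoma, Cyanensis, and Ornithion only — synapomorphy for {Acroella, Ceratoma, Cyanensis, Ornithion}.
C3 (derived state '1') is shared by Acroella, Cyanensis, and Ornithion — a synapomorphy uniting that clade.
All ingroup taxa share the derived state '0' for C4; it defines the ingroup but does not resolve relationships within it.
Most parsimonious ingroup topology: ((Ceratoma,((Ornithion,Acroella),Cyanensis)),Ornithura).
The clade {Acroella, Ornithion} is supported by C1: its derived state '1' occurs in exactly those taxa and in no other taxon (including the outgroup).

C1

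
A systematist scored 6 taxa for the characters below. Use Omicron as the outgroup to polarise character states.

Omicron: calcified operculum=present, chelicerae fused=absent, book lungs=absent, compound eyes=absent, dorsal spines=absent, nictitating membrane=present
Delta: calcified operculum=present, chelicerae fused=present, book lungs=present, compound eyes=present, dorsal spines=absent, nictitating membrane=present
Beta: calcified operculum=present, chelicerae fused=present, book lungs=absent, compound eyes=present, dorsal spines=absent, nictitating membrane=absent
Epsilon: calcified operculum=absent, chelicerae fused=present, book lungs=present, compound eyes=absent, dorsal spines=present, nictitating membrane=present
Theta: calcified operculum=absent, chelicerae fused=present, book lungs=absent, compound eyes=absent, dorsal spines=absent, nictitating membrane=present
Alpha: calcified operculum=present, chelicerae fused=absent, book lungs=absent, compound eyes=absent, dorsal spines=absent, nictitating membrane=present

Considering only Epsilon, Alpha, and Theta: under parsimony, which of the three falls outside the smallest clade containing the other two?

Alpha

Character polarity is set by the outgroup: the derived state is whichever differs from the outgroup's state, so for calcified operculum, nictitating membrane the derived state is 'absent', and for the remaining characters it is 'present'.
calcified operculum (derived state 'absent') is shared by Epsilon and Theta — a synapomorphy uniting that clade.
chelicerae fused (derived state 'present') is shared by Beta, Delta, Epsilon, and Theta — a synapomorphy uniting that clade.
book lungs groups Delta and Epsilon, which is incompatible with the clades supported by the remaining characters; treating it as convergent (homoplasy) costs fewer steps than any alternative tree.
compound eyes (derived state 'present') is shared by Beta and Delta — a synapomorphy uniting that clade.
dorsal spines: derived state 'present' in Epsilon only — an autapomorphy, so it tells us nothing about relationships among taxa.
nictitating membrane (derived state 'absent') is unique to Beta (autapomorphy; uninformative for grouping).
Most parsimonious ingroup topology: (((Beta,Delta),(Theta,Epsilon)),Alpha).
Theta and Epsilon share a more recent common ancestor with each other than either does with Alpha, so Alpha is the least closely related of the three.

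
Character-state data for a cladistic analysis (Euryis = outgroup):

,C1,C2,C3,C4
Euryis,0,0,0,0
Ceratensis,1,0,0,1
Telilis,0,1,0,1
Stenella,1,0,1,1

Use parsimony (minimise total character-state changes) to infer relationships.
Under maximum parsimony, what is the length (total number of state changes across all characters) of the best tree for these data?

4

The outgroup has state '0' for every character, so '1' is the derived state throughout.
C1: derived state '1' in Ceratensis and Stenella only — synapomorphy for {Ceratensis, Stenella}.
C2: derived state '1' in Telilis only — an autapomorphy, so it tells us nothing about relationships among taxa.
C3: derived state '1' in Stenella only — an autapomorphy, so it tells us nothing about relationships among taxa.
All ingroup taxa share the derived state '1' for C4; it defines the ingroup but does not resolve relationships within it.
Most parsimonious ingroup topology: ((Ceratensis,Stenella),Telilis).
Changes per character on this tree: C1: 1; C2: 1; C3: 1; C4: 1.
Total = 4.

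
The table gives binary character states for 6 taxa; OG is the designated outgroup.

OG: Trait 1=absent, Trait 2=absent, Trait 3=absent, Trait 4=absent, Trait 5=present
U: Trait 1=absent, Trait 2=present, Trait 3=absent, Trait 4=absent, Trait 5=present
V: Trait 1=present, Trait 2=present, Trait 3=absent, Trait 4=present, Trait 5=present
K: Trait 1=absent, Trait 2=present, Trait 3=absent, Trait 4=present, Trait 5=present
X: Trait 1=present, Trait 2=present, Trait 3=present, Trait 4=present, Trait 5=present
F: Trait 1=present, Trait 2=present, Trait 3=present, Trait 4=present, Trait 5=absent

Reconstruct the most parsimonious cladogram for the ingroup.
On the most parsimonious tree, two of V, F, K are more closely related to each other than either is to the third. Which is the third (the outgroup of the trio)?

K

Character polarity is set by the outgroup: the derived state is whichever differs from the outgroup's state, so for Trait 5 the derived state is 'absent', and for the remaining characters it is 'present'.
Trait 1 (derived state 'present') is shared by F, V, and X — a synapomorphy uniting that clade.
All ingroup taxa share the derived state 'present' for Trait 2; it defines the ingroup but does not resolve relationships within it.
Only F and X show the derived state 'present' for Trait 3, supporting them as a clade.
Trait 4: derived state 'present' in F, K, V, and X only — synapomorphy for {F, K, V, X}.
Trait 5 (derived state 'absent') is unique to F (autapomorphy; uninformative for grouping).
Most parsimonious ingroup topology: (U,((V,(X,F)),K)).
F and V share a more recent common ancestor with each other than either does with K, so K is the least closely related of the three.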